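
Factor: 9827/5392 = 2^(  -  4 )*31^1 * 317^1*337^( - 1)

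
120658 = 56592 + 64066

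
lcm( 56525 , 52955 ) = 5030725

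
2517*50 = 125850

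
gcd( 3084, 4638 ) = 6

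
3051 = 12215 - 9164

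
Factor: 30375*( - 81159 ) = - 2465204625 = - 3^6*5^3*13^1*2081^1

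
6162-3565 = 2597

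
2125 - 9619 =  - 7494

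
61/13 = 61/13  =  4.69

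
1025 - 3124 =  - 2099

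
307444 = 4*76861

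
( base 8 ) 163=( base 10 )115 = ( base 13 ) 8b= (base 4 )1303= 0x73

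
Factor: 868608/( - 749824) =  - 3^2 * 13^1*101^(- 1) = - 117/101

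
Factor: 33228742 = 2^1*3583^1*4637^1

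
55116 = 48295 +6821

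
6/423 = 2/141 = 0.01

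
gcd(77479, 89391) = 1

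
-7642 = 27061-34703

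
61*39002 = 2379122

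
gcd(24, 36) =12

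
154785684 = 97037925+57747759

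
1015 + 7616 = 8631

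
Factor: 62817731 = 5021^1*12511^1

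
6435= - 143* ( - 45)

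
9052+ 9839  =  18891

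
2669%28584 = 2669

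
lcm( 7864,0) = 0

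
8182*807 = 6602874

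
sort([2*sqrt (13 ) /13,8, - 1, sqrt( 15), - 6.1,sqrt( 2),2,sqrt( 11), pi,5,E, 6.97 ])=[ - 6.1,  -  1, 2 * sqrt( 13)/13,  sqrt( 2),2,E,pi, sqrt( 11),  sqrt(15),5, 6.97,8] 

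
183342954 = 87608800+95734154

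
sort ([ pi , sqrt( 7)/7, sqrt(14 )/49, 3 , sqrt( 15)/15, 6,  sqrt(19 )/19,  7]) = [sqrt(14 ) /49,sqrt ( 19)/19 , sqrt( 15) /15,sqrt( 7 )/7, 3,pi, 6 , 7]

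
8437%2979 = 2479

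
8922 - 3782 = 5140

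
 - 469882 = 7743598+  -  8213480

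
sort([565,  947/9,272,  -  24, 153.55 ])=[ - 24,  947/9, 153.55 , 272, 565 ]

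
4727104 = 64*73861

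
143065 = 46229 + 96836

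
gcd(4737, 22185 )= 3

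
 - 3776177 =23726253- 27502430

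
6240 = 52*120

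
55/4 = 55/4 = 13.75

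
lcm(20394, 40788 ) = 40788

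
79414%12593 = 3856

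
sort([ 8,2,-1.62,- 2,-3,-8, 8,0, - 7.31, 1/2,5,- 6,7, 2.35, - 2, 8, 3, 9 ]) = [ - 8, - 7.31,-6,-3, - 2 , - 2 ,- 1.62, 0,1/2,  2, 2.35, 3, 5,7,8 , 8, 8,9]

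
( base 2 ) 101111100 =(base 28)DG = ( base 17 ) 156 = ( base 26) EG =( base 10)380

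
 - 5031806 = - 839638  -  4192168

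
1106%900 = 206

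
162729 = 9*18081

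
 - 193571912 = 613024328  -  806596240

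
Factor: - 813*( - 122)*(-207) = -20531502 = - 2^1*3^3*23^1*61^1*271^1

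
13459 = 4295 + 9164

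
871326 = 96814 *9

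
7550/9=838+8/9 = 838.89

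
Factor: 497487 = 3^1*165829^1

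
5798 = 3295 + 2503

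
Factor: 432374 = 2^1*53^1*4079^1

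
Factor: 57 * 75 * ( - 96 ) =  - 2^5 * 3^3* 5^2*19^1=- 410400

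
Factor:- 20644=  - 2^2 * 13^1*397^1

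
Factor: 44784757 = 293^1*353^1*433^1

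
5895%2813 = 269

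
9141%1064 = 629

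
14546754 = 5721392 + 8825362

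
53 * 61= 3233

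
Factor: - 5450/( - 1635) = 10/3 =2^1*3^( - 1)*5^1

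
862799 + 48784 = 911583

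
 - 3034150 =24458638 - 27492788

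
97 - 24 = 73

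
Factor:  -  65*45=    - 3^2*5^2*13^1 = - 2925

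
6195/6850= 1239/1370  =  0.90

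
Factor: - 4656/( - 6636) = 2^2*7^(-1)*79^(-1 )*97^1 = 388/553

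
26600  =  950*28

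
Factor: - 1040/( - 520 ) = 2^1 = 2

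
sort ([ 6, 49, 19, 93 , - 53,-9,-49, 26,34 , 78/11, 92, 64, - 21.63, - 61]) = [-61,  -  53, - 49, - 21.63, - 9,6,78/11, 19,26 , 34, 49,64,  92, 93] 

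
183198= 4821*38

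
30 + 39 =69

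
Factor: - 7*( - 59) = 413 = 7^1*59^1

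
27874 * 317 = 8836058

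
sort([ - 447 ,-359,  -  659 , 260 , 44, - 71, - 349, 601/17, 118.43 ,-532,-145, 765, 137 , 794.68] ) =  [ -659,  -  532,  -  447,  -  359 ,  -  349, - 145,  -  71,  601/17, 44  ,  118.43, 137,260, 765, 794.68]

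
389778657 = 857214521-467435864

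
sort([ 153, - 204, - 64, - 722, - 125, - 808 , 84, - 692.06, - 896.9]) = [ - 896.9,-808,-722, - 692.06, - 204, - 125, - 64, 84 , 153]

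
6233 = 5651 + 582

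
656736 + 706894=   1363630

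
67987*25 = 1699675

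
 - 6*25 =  - 150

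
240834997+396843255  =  637678252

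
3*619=1857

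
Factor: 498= 2^1*3^1*83^1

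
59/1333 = 59/1333 =0.04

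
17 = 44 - 27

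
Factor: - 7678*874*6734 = -2^3*7^1*11^1*13^1*19^1*23^1*37^1*349^1 = - 45188991848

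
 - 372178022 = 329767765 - 701945787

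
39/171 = 13/57 =0.23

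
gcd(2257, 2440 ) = 61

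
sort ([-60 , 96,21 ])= [ - 60, 21, 96]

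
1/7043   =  1/7043 = 0.00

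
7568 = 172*44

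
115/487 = 115/487 = 0.24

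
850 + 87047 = 87897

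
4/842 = 2/421 = 0.00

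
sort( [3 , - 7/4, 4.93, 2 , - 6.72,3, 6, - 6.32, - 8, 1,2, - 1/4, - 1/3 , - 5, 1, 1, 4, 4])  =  [ - 8, - 6.72,-6.32, - 5, - 7/4, - 1/3, - 1/4 , 1,  1 , 1,2, 2,3, 3, 4, 4, 4.93, 6 ]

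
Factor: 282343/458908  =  2^( - 2)*47^ ( - 1)*331^1*853^1*2441^( - 1) 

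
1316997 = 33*39909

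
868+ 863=1731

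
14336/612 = 3584/153 = 23.42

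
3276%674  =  580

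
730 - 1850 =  - 1120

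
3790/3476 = 1895/1738 = 1.09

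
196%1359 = 196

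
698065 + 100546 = 798611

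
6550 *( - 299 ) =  - 1958450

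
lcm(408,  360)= 6120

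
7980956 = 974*8194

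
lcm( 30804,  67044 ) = 1139748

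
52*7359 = 382668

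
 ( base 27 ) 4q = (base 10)134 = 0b10000110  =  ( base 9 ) 158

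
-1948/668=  -3+14/167 = - 2.92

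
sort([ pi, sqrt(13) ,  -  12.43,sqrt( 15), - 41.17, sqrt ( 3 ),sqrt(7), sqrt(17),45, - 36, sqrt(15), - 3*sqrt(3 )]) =[ - 41.17, - 36, - 12.43, - 3 * sqrt (3),sqrt(3 ),sqrt (7), pi, sqrt( 13) , sqrt(15), sqrt( 15), sqrt(17) , 45]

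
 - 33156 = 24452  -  57608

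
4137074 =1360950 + 2776124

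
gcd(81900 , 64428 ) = 1092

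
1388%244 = 168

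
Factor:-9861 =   -  3^1*19^1*173^1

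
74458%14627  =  1323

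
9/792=1/88 = 0.01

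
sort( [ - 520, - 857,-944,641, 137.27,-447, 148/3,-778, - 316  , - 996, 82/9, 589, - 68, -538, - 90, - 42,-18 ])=[ - 996, - 944, - 857,-778,-538, - 520,-447, - 316,-90,-68,-42,-18, 82/9,148/3, 137.27,589 , 641 ]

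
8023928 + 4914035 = 12937963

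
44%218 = 44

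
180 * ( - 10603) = -1908540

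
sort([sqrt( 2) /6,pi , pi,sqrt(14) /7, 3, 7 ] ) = [ sqrt(2) /6,sqrt(14) /7, 3,pi,pi , 7] 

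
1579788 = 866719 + 713069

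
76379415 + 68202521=144581936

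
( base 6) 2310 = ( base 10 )546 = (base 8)1042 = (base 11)457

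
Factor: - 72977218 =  - 2^1*59^1*131^1*4721^1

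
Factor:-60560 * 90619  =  -5487886640 = - 2^4*5^1 * 757^1 * 90619^1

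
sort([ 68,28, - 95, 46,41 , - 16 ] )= [ - 95 , - 16,28,41,46, 68]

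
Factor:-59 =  - 59^1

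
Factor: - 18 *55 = -990 = -  2^1*3^2*5^1*11^1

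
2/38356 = 1/19178 = 0.00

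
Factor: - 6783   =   - 3^1*7^1*17^1*19^1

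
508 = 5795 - 5287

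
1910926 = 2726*701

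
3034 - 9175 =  - 6141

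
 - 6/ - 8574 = 1/1429 = 0.00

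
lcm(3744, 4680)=18720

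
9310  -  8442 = 868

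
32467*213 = 6915471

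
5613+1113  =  6726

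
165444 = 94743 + 70701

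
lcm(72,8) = 72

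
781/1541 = 781/1541 = 0.51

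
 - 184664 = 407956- 592620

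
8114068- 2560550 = 5553518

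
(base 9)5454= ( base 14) 1670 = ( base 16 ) fb2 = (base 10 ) 4018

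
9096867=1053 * 8639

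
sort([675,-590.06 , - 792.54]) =[-792.54, - 590.06, 675]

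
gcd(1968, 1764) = 12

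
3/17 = 3/17 = 0.18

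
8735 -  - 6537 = 15272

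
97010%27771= 13697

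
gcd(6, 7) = 1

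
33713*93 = 3135309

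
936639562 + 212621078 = 1149260640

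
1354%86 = 64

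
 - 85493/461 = -85493/461 = -185.45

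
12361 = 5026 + 7335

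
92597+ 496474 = 589071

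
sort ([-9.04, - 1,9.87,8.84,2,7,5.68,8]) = [ - 9.04 , - 1, 2,5.68  ,  7,8,8.84,9.87 ] 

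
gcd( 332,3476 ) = 4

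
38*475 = 18050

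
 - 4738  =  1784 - 6522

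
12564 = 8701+3863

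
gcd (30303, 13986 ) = 2331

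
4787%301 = 272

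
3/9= 1/3 = 0.33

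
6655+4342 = 10997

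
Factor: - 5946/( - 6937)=2^1 * 3^1*7^(- 1) = 6/7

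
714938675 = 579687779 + 135250896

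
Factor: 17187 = 3^1*17^1*337^1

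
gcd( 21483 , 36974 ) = 7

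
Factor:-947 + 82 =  - 865 = - 5^1*173^1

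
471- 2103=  - 1632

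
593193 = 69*8597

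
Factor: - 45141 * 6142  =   - 277256022 =-2^1 * 3^1*37^1*41^1* 83^1*367^1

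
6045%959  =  291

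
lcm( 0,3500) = 0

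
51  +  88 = 139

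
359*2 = 718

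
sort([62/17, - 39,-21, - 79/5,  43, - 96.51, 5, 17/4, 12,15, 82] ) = [ -96.51, - 39, - 21, - 79/5,62/17, 17/4,5, 12,15, 43,82]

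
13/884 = 1/68= 0.01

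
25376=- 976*(  -  26 ) 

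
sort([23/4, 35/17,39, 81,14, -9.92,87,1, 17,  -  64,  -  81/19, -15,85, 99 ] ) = [ - 64, - 15, - 9.92, - 81/19,1,  35/17, 23/4,14, 17,39, 81,85 , 87,99]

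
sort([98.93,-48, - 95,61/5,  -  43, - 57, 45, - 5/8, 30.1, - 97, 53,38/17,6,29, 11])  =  [ - 97 ,- 95, -57, - 48,-43, - 5/8,38/17,6 , 11,  61/5 , 29,30.1, 45, 53, 98.93]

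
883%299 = 285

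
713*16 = 11408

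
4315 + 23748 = 28063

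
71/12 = 71/12 = 5.92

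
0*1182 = 0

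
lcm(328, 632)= 25912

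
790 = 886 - 96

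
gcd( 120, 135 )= 15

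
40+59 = 99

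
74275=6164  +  68111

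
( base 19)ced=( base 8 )11003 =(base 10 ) 4611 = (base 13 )2139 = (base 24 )803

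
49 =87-38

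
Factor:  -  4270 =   -  2^1*5^1*7^1*61^1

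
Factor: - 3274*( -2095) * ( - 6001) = -2^1*5^1 *17^1*353^1*419^1*1637^1 = -41161039030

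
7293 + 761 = 8054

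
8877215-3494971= 5382244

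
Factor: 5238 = 2^1*3^3*97^1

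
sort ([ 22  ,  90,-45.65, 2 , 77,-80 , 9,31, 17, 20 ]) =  [-80,-45.65,  2, 9,  17,20, 22 , 31, 77, 90]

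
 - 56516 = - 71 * 796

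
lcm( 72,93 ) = 2232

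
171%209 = 171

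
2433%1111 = 211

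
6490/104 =3245/52 = 62.40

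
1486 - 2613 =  - 1127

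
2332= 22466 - 20134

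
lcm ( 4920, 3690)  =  14760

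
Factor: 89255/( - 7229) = -5^1*7229^( - 1 )*17851^1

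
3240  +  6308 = 9548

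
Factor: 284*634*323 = 58158088  =  2^3*17^1*19^1*71^1*317^1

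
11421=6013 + 5408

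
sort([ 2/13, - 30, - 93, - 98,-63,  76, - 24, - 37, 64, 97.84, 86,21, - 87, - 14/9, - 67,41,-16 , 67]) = [-98, - 93, -87, -67, - 63, - 37, - 30,  -  24 , - 16, - 14/9,  2/13  ,  21, 41,64, 67,76, 86,97.84]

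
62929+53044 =115973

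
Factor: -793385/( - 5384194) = 2^(-1 )*5^1*23^1*1613^(  -  1 )*1669^( - 1 )*6899^1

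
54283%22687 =8909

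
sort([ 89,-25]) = [ - 25, 89]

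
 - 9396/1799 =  - 9396/1799 = - 5.22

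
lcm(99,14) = 1386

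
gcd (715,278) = 1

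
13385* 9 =120465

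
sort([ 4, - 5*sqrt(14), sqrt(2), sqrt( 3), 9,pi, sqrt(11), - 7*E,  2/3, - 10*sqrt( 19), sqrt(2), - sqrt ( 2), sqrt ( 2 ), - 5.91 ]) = [ - 10*sqrt( 19) , - 7 * E,  -  5*sqrt(14 ), - 5.91,-sqrt ( 2) , 2/3, sqrt(2 ), sqrt(2 ),sqrt( 2),sqrt(3), pi, sqrt ( 11 ),4, 9]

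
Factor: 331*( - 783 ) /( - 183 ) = 86391/61 = 3^2 * 29^1 * 61^( -1 )*331^1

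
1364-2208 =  - 844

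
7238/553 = 1034/79 = 13.09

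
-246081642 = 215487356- 461568998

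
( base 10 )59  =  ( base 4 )323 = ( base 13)47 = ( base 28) 23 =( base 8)73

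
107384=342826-235442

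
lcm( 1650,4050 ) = 44550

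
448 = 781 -333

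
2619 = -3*( - 873)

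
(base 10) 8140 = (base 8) 17714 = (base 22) gi0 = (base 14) 2d76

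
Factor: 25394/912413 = 2^1 *12697^1 * 912413^( - 1)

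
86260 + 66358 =152618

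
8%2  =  0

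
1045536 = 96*10891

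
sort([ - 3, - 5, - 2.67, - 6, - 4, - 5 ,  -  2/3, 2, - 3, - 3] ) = [ - 6,-5, - 5, - 4, - 3, - 3,-3, -2.67, - 2/3, 2]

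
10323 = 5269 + 5054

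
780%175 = 80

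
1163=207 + 956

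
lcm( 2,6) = 6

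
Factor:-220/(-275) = 4/5 = 2^2*5^( - 1) 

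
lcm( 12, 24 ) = 24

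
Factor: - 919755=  -3^5*5^1*757^1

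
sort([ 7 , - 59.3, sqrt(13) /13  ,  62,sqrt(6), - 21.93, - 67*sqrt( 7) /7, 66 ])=[ - 59.3, - 67*sqrt(7 )/7,-21.93,  sqrt( 13 )/13 , sqrt( 6),7,62,66 ] 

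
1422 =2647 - 1225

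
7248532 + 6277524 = 13526056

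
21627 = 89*243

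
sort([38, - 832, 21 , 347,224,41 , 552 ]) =[ - 832, 21,38 , 41, 224,347, 552]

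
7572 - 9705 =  - 2133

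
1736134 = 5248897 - 3512763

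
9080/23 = 394 + 18/23 =394.78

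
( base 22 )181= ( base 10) 661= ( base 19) 1ff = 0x295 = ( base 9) 814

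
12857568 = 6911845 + 5945723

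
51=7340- 7289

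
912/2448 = 19/51 = 0.37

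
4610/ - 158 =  - 2305/79 =-29.18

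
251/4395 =251/4395 = 0.06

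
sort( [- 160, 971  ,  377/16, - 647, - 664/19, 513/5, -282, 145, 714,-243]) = [ - 647, - 282, - 243, - 160,-664/19 , 377/16,513/5, 145, 714, 971] 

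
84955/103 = 824 + 83/103 = 824.81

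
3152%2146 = 1006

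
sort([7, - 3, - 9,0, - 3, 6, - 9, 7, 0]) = [-9,- 9, - 3,  -  3,0,  0,  6 , 7 , 7]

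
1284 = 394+890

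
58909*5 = 294545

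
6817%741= 148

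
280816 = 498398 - 217582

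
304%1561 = 304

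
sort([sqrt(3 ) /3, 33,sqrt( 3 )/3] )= [ sqrt(3) /3,sqrt( 3 ) /3,33]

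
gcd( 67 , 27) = 1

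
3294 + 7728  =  11022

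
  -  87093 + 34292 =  - 52801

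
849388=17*49964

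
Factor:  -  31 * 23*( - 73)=52049 = 23^1*31^1*73^1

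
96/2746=48/1373=0.03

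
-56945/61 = -56945/61= - 933.52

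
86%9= 5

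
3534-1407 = 2127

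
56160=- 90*( -624 ) 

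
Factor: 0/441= 0^1  =  0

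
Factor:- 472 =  - 2^3* 59^1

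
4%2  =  0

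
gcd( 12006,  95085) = 9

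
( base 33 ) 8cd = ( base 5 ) 242441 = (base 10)9121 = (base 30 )A41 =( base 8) 21641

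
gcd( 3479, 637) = 49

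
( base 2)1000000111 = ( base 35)et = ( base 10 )519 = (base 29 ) hq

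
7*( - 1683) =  - 11781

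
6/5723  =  6/5723=0.00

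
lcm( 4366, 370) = 21830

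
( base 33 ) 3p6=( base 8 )10002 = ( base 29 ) 4p9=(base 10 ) 4098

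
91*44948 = 4090268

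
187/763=187/763 = 0.25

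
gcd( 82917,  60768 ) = 9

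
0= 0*25849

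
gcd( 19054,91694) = 2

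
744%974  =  744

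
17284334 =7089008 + 10195326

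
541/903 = 541/903  =  0.60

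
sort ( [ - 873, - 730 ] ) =[-873, - 730]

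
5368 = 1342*4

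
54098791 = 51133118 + 2965673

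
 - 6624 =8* ( - 828)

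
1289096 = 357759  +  931337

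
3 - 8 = -5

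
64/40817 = 64/40817 = 0.00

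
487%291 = 196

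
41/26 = 41/26 = 1.58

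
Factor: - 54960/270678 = -40/197=- 2^3*5^1 * 197^( - 1 ) 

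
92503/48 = 1927  +  7/48 = 1927.15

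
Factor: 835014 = 2^1*3^1 *139169^1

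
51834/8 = 25917/4 =6479.25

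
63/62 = 1 + 1/62 = 1.02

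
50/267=50/267 = 0.19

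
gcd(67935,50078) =7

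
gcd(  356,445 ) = 89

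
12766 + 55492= 68258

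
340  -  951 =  - 611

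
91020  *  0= 0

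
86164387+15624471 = 101788858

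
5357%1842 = 1673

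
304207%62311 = 54963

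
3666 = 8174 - 4508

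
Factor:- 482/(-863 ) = 2^1*241^1*863^(-1)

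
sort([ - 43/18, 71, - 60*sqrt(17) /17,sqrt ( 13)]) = [ - 60*sqrt( 17)/17, -43/18,sqrt(13),  71] 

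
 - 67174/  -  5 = 13434 + 4/5 = 13434.80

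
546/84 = 6 + 1/2  =  6.50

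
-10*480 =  - 4800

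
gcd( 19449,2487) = 3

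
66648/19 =3507 + 15/19=3507.79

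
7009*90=630810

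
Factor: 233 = 233^1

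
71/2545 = 71/2545 = 0.03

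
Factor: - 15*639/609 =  - 3195/203 = - 3^2*5^1 *7^(-1 )*29^(-1 ) * 71^1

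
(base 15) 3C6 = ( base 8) 1535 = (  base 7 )2340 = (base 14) 457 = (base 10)861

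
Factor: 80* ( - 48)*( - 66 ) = 2^9*3^2 * 5^1*11^1 =253440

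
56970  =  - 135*( -422 ) 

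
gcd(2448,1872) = 144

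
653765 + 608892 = 1262657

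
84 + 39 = 123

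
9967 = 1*9967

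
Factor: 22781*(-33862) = -2^1*11^1*19^1*109^1*16931^1= - 771410222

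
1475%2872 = 1475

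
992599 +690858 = 1683457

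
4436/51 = 4436/51 = 86.98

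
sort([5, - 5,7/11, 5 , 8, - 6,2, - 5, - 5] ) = [ - 6, - 5 , - 5, - 5,7/11,2, 5,5, 8 ] 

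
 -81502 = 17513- 99015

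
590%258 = 74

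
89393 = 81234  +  8159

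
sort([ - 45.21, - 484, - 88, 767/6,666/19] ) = [ - 484,  -  88, - 45.21, 666/19, 767/6]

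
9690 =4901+4789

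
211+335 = 546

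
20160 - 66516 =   -  46356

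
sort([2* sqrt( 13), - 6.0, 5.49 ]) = [-6.0, 5.49,  2*sqrt(13)]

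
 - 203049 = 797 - 203846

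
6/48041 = 6/48041 = 0.00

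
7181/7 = 1025 + 6/7 = 1025.86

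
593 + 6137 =6730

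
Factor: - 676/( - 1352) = 2^( - 1 ) = 1/2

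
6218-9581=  - 3363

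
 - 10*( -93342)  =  933420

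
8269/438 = 18 + 385/438 = 18.88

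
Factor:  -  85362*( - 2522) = 2^2*3^1*13^1*41^1*97^1*347^1=215282964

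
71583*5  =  357915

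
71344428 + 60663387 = 132007815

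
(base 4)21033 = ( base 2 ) 1001001111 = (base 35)GV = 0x24F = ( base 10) 591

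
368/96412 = 92/24103 = 0.00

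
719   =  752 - 33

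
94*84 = 7896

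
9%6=3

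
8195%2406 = 977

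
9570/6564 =1+ 501/1094 = 1.46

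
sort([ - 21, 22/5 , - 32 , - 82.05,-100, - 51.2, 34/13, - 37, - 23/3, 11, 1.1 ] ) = [ - 100 , - 82.05, - 51.2,-37, - 32, - 21,- 23/3,  1.1,  34/13,  22/5, 11 ]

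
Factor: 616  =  2^3*7^1*11^1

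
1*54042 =54042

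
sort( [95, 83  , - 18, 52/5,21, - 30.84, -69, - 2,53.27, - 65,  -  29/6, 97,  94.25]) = [  -  69, - 65,-30.84, - 18, - 29/6, - 2, 52/5, 21 , 53.27,83, 94.25,  95, 97 ] 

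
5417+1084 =6501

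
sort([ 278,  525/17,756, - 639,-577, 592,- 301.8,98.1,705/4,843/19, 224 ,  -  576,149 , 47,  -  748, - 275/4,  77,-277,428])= [-748, - 639,  -  577, - 576 , - 301.8, - 277,- 275/4,525/17,843/19, 47, 77,98.1, 149, 705/4,224, 278,  428,  592,756 ]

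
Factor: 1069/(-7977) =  - 3^(-1)*1069^1*2659^( - 1)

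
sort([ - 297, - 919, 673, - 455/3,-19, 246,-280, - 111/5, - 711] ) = [ - 919, - 711, - 297, - 280,- 455/3,  -  111/5,-19, 246, 673]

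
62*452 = 28024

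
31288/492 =7822/123 = 63.59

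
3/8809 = 3/8809 = 0.00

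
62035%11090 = 6585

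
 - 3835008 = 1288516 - 5123524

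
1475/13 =113  +  6/13 = 113.46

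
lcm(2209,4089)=192183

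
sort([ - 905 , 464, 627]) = [ - 905 , 464,627 ] 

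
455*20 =9100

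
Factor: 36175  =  5^2*1447^1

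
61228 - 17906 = 43322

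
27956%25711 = 2245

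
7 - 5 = 2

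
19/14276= 19/14276=0.00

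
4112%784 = 192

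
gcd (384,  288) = 96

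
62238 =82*759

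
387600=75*5168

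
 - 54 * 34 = - 1836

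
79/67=1+12/67=1.18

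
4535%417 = 365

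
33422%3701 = 113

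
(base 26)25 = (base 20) 2H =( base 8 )71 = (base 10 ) 57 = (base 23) 2B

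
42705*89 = 3800745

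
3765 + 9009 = 12774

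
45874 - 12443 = 33431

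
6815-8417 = -1602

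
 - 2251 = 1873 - 4124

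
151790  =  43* 3530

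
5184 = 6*864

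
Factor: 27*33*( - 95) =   -  3^4 * 5^1*11^1*19^1 = - 84645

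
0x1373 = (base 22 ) a67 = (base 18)F6B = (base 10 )4979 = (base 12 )2a6b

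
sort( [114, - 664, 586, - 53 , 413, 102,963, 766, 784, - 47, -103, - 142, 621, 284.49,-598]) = [ - 664 , - 598, - 142,  -  103, - 53,-47,  102,114, 284.49, 413,  586, 621,766,784,  963 ] 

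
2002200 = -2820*(  -  710)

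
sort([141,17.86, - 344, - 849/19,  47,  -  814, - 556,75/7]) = [- 814,-556,  -  344, - 849/19, 75/7,17.86, 47, 141]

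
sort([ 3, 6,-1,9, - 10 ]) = [ - 10,- 1,3,6, 9] 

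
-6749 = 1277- 8026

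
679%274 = 131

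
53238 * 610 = 32475180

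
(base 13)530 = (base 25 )1a9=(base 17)310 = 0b1101110100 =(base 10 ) 884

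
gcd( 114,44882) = 2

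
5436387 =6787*801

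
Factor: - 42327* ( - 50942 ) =2156222034 = 2^1*3^2*4703^1*25471^1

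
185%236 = 185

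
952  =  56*17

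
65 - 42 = 23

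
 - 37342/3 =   -  12448 + 2/3 = - 12447.33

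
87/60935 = 87/60935  =  0.00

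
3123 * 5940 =18550620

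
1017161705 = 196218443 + 820943262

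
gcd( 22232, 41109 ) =1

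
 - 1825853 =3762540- 5588393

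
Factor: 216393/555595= 3^1*5^( - 1 )*17^1*4243^1*111119^(-1 )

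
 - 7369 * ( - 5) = 36845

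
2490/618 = 415/103 = 4.03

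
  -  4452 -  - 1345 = -3107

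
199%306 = 199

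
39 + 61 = 100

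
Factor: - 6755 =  - 5^1*7^1 * 193^1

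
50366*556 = 28003496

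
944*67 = 63248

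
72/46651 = 72/46651 = 0.00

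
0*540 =0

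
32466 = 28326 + 4140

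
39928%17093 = 5742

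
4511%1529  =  1453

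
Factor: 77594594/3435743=2^1*7^1*11^1  *  19^1*23^1*43^( - 1)* 1153^1*79901^(-1)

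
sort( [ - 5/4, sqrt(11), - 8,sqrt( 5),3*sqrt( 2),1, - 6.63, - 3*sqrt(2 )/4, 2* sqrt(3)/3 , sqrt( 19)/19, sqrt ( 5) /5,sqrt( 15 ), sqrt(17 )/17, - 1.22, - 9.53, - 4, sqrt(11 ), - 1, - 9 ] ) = [ - 9.53, - 9, - 8, - 6.63, - 4,- 5/4,-1.22, - 3*sqrt( 2) /4,-1,sqrt(19)/19, sqrt( 17 ) /17,sqrt(5)/5,1,2*sqrt(3 ) /3, sqrt (5),sqrt( 11), sqrt(11), sqrt(15),3*sqrt(2)]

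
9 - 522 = - 513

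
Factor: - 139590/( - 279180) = 1/2 = 2^( - 1 ) 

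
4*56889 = 227556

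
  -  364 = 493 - 857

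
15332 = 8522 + 6810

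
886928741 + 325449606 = 1212378347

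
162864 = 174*936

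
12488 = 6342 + 6146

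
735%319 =97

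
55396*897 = 49690212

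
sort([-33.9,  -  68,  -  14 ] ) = [ - 68, - 33.9,-14]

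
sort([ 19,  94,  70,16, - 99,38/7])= [ - 99,  38/7 , 16, 19, 70,94]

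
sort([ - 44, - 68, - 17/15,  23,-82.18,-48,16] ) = [ - 82.18,  -  68,  -  48, - 44, - 17/15, 16,23 ] 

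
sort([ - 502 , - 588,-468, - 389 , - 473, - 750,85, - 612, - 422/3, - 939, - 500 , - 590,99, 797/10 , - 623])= [- 939, - 750, - 623, - 612, - 590, - 588, - 502, - 500, - 473, - 468,-389, - 422/3, 797/10, 85,99 ]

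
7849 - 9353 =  - 1504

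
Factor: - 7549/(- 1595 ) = 5^( - 1)*11^( - 1 )*29^( - 1 )*7549^1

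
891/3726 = 11/46 = 0.24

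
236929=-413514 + 650443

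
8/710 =4/355 = 0.01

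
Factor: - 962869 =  - 962869^1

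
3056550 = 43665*70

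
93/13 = 93/13 = 7.15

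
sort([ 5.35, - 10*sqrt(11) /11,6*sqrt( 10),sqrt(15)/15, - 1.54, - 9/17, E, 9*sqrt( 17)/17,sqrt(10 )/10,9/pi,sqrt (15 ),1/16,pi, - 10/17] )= [ - 10*sqrt(11)/11, - 1.54, - 10/17, - 9/17,  1/16 , sqrt( 15) /15,sqrt( 10) /10,9 * sqrt( 17)/17,E,9/pi, pi,sqrt(15 ), 5.35  ,  6*sqrt(10)] 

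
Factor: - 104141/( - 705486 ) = 2^(-1 )*  3^( - 1 )*223^1 * 307^(-1) * 383^( - 1 )*467^1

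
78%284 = 78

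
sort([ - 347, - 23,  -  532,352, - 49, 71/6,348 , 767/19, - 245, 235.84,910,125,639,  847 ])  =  [ - 532,- 347, - 245,- 49, - 23, 71/6,767/19,125,235.84, 348, 352,639,  847, 910]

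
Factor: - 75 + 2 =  - 73 = - 73^1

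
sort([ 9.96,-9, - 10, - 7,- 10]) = [ - 10,-10,-9,  -  7 , 9.96]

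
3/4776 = 1/1592 =0.00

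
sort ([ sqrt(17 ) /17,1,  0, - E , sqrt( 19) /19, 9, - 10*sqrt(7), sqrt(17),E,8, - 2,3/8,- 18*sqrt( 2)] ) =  [- 10* sqrt( 7 ), -18*sqrt( 2), - E,-2,0, sqrt( 19) /19,sqrt(17)/17,  3/8,1,E,sqrt(17), 8  ,  9] 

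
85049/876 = 85049/876 = 97.09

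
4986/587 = 8+ 290/587 = 8.49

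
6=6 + 0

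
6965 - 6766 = 199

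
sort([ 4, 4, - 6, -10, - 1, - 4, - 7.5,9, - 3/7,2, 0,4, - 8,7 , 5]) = [ - 10, - 8, - 7.5, - 6, - 4,-1, - 3/7, 0,2, 4 , 4,4, 5,  7, 9]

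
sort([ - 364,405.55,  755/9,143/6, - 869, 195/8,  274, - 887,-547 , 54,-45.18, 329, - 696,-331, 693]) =[ - 887,-869, - 696, - 547,  -  364,-331,- 45.18,143/6, 195/8, 54, 755/9, 274, 329,405.55, 693 ] 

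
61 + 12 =73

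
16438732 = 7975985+8462747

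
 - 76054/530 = - 144+133/265 = - 143.50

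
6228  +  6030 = 12258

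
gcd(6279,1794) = 897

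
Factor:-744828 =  - 2^2*3^1 * 7^1 *8867^1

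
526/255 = 2 + 16/255 = 2.06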